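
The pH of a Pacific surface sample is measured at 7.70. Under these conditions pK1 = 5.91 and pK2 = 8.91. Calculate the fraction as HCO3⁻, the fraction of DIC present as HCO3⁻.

α₁ = 0.928

α₁ = 1 / (1 + [H⁺]/K1 + K2/[H⁺]) = 1 / (1 + 10^-1.79 + 10^-1.21)
   = 1 / (1 + 0.016218 + 0.061660) = 1/1.0779 = 0.9277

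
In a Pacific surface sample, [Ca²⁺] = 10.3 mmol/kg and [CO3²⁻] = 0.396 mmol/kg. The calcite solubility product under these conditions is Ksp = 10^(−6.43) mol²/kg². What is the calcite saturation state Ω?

Ksp = 10^(−6.43) = 3.715×10^-7
Ω = [Ca²⁺][CO3²⁻]/Ksp = (10.3×10^-3)(0.396×10^-3) / 3.715×10^-7 = 11.0

Ω = 11.0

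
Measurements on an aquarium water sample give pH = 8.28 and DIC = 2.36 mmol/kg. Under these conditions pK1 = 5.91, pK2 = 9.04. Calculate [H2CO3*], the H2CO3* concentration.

α₀ = 1 / (1 + K1/[H⁺] + K1K2/[H⁺]²) = 1 / (1 + 10^+2.37 + 10^+1.61)
   = 1 / (1 + 234.42 + 40.738) = 1/276.16 = 0.003621
[CO2*] = α₀ × DIC = 0.003621 × 2.36 = 0.00855 mmol/kg = 8.55 μmol/kg

[CO2*] = 8.55 μmol/kg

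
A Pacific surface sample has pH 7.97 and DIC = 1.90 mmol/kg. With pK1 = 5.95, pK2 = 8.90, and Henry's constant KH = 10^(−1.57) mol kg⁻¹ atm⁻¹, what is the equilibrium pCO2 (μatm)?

α₀ = 1 / (1 + K1/[H⁺] + K1K2/[H⁺]²) = 1 / (1 + 10^+2.02 + 10^+1.09)
   = 1 / (1 + 104.71 + 12.303) = 1/118.02 = 0.008473
[CO2*] = α₀ × DIC = 0.008473 × 1.90 = 0.01610 mmol/kg = 16.10 μmol/kg
pCO2 = [CO2*]/KH = 1.610×10^-5 / 2.692×10^-2 = 598 μatm

pCO2 = 598 μatm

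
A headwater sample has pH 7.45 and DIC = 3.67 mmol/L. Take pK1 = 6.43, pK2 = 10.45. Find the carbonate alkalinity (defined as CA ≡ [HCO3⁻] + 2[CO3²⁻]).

CA = 3.35 mmol/L

CA = [HCO3⁻] + 2[CO3²⁻] = (α₁ + 2α₂)·DIC
At pH 7.45: [H⁺]/K1 = 10^-1.02 = 0.095499, K2/[H⁺] = 10^-3.00 = 0.0010000
α₁ = 1/(1 + 0.095499 + 0.0010000) = 1/1.0965 = 0.9120; α₂ = α₁·K2/[H⁺] = 0.0009120
α₁ + 2α₂ = 0.9138
CA = 0.9138 × 3.67 = 3.35 mmol/L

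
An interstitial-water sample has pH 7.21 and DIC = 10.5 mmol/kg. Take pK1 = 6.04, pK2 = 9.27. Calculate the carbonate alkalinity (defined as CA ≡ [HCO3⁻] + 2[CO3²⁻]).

CA = [HCO3⁻] + 2[CO3²⁻] = (α₁ + 2α₂)·DIC
At pH 7.21: [H⁺]/K1 = 10^-1.17 = 0.067608, K2/[H⁺] = 10^-2.06 = 0.0087096
α₁ = 1/(1 + 0.067608 + 0.0087096) = 1/1.0763 = 0.9291; α₂ = α₁·K2/[H⁺] = 0.008092
α₁ + 2α₂ = 0.9453
CA = 0.9453 × 10.5 = 9.93 mmol/kg

CA = 9.93 mmol/kg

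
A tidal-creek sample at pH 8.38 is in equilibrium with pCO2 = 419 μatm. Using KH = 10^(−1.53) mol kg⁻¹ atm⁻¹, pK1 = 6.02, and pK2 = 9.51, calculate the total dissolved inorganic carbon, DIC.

DIC = 3.06 mmol/kg

[CO2*] = KH · pCO2 = 10^(−1.53) × 419×10^-6 = 1.237×10^-5 mol/kg
α₀ = 1/(1 + K1/[H⁺] + K1K2/[H⁺]²) = 1/(1 + 10^+2.36 + 10^+1.23) = 0.004047
DIC = [CO2*]/α₀ = 1.237×10^-5 / 0.004047 = 3.06 mmol/kg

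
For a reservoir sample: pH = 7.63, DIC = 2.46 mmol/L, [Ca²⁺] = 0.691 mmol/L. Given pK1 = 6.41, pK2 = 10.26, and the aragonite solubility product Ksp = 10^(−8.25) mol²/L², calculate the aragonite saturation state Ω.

α₂ = 1 / (1 + [H⁺]/K2 + [H⁺]²/(K1K2)) = 1 / (1 + 10^+2.63 + 10^+1.41)
   = 1 / (1 + 426.58 + 25.704) = 1/453.28 = 0.002206
[CO3²⁻] = α₂ × DIC = 0.002206 × 2.46 = 0.005427 mmol/L = 5.427 μmol/L
Ksp = 10^(−8.25) = 5.623×10^-9
Ω = [Ca²⁺][CO3²⁻]/Ksp = (0.691×10^-3)(5.427×10^-6) / 5.623×10^-9 = 0.667

Ω = 0.667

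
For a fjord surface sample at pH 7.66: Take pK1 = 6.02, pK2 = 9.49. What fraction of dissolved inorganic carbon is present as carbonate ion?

α₂ = 1 / (1 + [H⁺]/K2 + [H⁺]²/(K1K2)) = 1 / (1 + 10^+1.83 + 10^+0.19)
   = 1 / (1 + 67.608 + 1.5488) = 1/70.157 = 0.01425

α₂ = 0.0143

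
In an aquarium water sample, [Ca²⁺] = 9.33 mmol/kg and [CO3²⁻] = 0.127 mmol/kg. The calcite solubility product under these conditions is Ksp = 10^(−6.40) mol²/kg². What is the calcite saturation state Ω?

Ω = 2.98

Ksp = 10^(−6.40) = 3.981×10^-7
Ω = [Ca²⁺][CO3²⁻]/Ksp = (9.33×10^-3)(0.127×10^-3) / 3.981×10^-7 = 2.98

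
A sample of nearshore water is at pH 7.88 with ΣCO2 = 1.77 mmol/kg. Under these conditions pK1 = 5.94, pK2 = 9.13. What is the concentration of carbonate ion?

α₂ = 1 / (1 + [H⁺]/K2 + [H⁺]²/(K1K2)) = 1 / (1 + 10^+1.25 + 10^-0.69)
   = 1 / (1 + 17.783 + 0.20417) = 1/18.987 = 0.05267
[CO3²⁻] = α₂ × DIC = 0.05267 × 1.77 = 0.0932 mmol/kg

[CO3²⁻] = 0.0932 mmol/kg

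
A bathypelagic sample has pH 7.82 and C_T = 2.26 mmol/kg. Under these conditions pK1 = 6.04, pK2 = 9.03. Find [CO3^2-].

α₂ = 1 / (1 + [H⁺]/K2 + [H⁺]²/(K1K2)) = 1 / (1 + 10^+1.21 + 10^-0.57)
   = 1 / (1 + 16.218 + 0.26915) = 1/17.487 = 0.05718
[CO3²⁻] = α₂ × DIC = 0.05718 × 2.26 = 0.129 mmol/kg

[CO3²⁻] = 0.129 mmol/kg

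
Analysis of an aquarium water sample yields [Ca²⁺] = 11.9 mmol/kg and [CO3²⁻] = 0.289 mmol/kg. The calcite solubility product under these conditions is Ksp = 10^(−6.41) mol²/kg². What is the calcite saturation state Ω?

Ω = 8.84

Ksp = 10^(−6.41) = 3.890×10^-7
Ω = [Ca²⁺][CO3²⁻]/Ksp = (11.9×10^-3)(0.289×10^-3) / 3.890×10^-7 = 8.84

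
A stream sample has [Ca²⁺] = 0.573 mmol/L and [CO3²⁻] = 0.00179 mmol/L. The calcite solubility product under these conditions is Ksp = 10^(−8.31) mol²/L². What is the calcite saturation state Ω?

Ksp = 10^(−8.31) = 4.898×10^-9
Ω = [Ca²⁺][CO3²⁻]/Ksp = (0.573×10^-3)(0.00179×10^-3) / 4.898×10^-9 = 0.209

Ω = 0.209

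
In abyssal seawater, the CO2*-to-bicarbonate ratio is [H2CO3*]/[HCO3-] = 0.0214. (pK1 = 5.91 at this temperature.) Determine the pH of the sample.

From K1 = [H⁺][HCO3-]/[H2CO3*]:  pH = pK1 − log₁₀([H2CO3*]/[HCO3-])
log₁₀(0.0214) = -1.670
pH = 5.91 − (-1.670) = 7.58

pH = 7.58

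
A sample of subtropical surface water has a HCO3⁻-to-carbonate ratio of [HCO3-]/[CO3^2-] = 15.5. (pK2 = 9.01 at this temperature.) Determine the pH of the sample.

pH = 7.82

From K2 = [H⁺][CO3^2-]/[HCO3-]:  pH = pK2 − log₁₀([HCO3-]/[CO3^2-])
log₁₀(15.5) = +1.190
pH = 9.01 − (+1.190) = 7.82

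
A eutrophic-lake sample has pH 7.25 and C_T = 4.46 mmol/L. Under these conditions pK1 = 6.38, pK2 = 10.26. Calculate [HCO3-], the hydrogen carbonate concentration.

[HCO3⁻] = 3.93 mmol/L

α₁ = 1 / (1 + [H⁺]/K1 + K2/[H⁺]) = 1 / (1 + 10^-0.87 + 10^-3.01)
   = 1 / (1 + 0.13490 + 0.00097724) = 1/1.1359 = 0.8804
[HCO3⁻] = α₁ × DIC = 0.8804 × 4.46 = 3.93 mmol/L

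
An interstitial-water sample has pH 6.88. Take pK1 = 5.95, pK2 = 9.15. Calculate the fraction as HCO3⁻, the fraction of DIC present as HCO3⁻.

α₁ = 0.891

α₁ = 1 / (1 + [H⁺]/K1 + K2/[H⁺]) = 1 / (1 + 10^-0.93 + 10^-2.27)
   = 1 / (1 + 0.11749 + 0.0053703) = 1/1.1229 = 0.8906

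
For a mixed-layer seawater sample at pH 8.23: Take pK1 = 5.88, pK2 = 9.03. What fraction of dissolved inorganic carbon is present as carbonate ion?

α₂ = 0.136

α₂ = 1 / (1 + [H⁺]/K2 + [H⁺]²/(K1K2)) = 1 / (1 + 10^+0.80 + 10^-1.55)
   = 1 / (1 + 6.3096 + 0.028184) = 1/7.3378 = 0.1363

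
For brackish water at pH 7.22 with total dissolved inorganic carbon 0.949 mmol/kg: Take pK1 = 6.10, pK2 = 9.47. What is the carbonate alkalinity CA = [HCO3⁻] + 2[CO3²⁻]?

CA = 0.887 mmol/kg

CA = [HCO3⁻] + 2[CO3²⁻] = (α₁ + 2α₂)·DIC
At pH 7.22: [H⁺]/K1 = 10^-1.12 = 0.075858, K2/[H⁺] = 10^-2.25 = 0.0056234
α₁ = 1/(1 + 0.075858 + 0.0056234) = 1/1.0815 = 0.9247; α₂ = α₁·K2/[H⁺] = 0.005200
α₁ + 2α₂ = 0.9351
CA = 0.9351 × 0.949 = 0.887 mmol/kg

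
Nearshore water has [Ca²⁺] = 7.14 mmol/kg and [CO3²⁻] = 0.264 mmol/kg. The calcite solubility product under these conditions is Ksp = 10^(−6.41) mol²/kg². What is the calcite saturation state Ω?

Ksp = 10^(−6.41) = 3.890×10^-7
Ω = [Ca²⁺][CO3²⁻]/Ksp = (7.14×10^-3)(0.264×10^-3) / 3.890×10^-7 = 4.85

Ω = 4.85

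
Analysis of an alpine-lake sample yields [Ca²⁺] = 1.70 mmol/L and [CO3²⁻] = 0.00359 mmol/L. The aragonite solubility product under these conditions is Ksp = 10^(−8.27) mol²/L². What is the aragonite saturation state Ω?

Ksp = 10^(−8.27) = 5.370×10^-9
Ω = [Ca²⁺][CO3²⁻]/Ksp = (1.70×10^-3)(0.00359×10^-3) / 5.370×10^-9 = 1.14

Ω = 1.14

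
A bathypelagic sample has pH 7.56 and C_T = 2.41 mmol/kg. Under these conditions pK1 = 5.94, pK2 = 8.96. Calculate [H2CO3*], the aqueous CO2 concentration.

[CO2*] = 0.0543 mmol/kg

α₀ = 1 / (1 + K1/[H⁺] + K1K2/[H⁺]²) = 1 / (1 + 10^+1.62 + 10^+0.22)
   = 1 / (1 + 41.687 + 1.6596) = 1/44.347 = 0.02255
[CO2*] = α₀ × DIC = 0.02255 × 2.41 = 0.0543 mmol/kg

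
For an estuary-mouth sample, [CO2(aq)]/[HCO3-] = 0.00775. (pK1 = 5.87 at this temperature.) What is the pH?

From K1 = [H⁺][HCO3-]/[CO2(aq)]:  pH = pK1 − log₁₀([CO2(aq)]/[HCO3-])
log₁₀(0.00775) = -2.111
pH = 5.87 − (-2.111) = 7.98

pH = 7.98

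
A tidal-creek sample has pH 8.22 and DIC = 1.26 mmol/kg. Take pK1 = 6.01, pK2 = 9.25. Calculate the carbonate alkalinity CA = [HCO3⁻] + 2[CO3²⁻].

CA = 1.36 mmol/kg

CA = [HCO3⁻] + 2[CO3²⁻] = (α₁ + 2α₂)·DIC
At pH 8.22: [H⁺]/K1 = 10^-2.21 = 0.0061660, K2/[H⁺] = 10^-1.03 = 0.093325
α₁ = 1/(1 + 0.0061660 + 0.093325) = 1/1.0995 = 0.9095; α₂ = α₁·K2/[H⁺] = 0.08488
α₁ + 2α₂ = 1.0793
CA = 1.0793 × 1.26 = 1.36 mmol/kg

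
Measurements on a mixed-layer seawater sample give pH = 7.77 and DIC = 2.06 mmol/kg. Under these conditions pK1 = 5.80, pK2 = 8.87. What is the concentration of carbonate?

α₂ = 1 / (1 + [H⁺]/K2 + [H⁺]²/(K1K2)) = 1 / (1 + 10^+1.10 + 10^-0.87)
   = 1 / (1 + 12.589 + 0.13490) = 1/13.724 = 0.07286
[CO3²⁻] = α₂ × DIC = 0.07286 × 2.06 = 0.150 mmol/kg

[CO3²⁻] = 0.150 mmol/kg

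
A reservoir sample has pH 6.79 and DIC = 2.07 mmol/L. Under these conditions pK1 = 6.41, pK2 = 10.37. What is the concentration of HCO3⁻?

[HCO3⁻] = 1.46 mmol/L

α₁ = 1 / (1 + [H⁺]/K1 + K2/[H⁺]) = 1 / (1 + 10^-0.38 + 10^-3.58)
   = 1 / (1 + 0.41687 + 0.00026303) = 1/1.4171 = 0.7057
[HCO3⁻] = α₁ × DIC = 0.7057 × 2.07 = 1.46 mmol/L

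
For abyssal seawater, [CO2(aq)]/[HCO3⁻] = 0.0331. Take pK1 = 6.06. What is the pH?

From K1 = [H⁺][HCO3⁻]/[CO2(aq)]:  pH = pK1 − log₁₀([CO2(aq)]/[HCO3⁻])
log₁₀(0.0331) = -1.480
pH = 6.06 − (-1.480) = 7.54

pH = 7.54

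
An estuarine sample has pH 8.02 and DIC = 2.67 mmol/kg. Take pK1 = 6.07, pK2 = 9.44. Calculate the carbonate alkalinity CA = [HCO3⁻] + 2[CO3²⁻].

CA = [HCO3⁻] + 2[CO3²⁻] = (α₁ + 2α₂)·DIC
At pH 8.02: [H⁺]/K1 = 10^-1.95 = 0.011220, K2/[H⁺] = 10^-1.42 = 0.038019
α₁ = 1/(1 + 0.011220 + 0.038019) = 1/1.0492 = 0.9531; α₂ = α₁·K2/[H⁺] = 0.03623
α₁ + 2α₂ = 1.0255
CA = 1.0255 × 2.67 = 2.74 mmol/kg

CA = 2.74 mmol/kg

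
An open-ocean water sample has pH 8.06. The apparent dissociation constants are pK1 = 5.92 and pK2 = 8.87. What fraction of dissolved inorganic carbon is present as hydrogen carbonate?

α₁ = 0.860

α₁ = 1 / (1 + [H⁺]/K1 + K2/[H⁺]) = 1 / (1 + 10^-2.14 + 10^-0.81)
   = 1 / (1 + 0.0072444 + 0.15488) = 1/1.1621 = 0.8605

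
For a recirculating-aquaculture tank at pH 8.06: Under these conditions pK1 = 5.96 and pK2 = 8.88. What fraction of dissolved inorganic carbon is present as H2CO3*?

α₀ = 0.00685

α₀ = 1 / (1 + K1/[H⁺] + K1K2/[H⁺]²) = 1 / (1 + 10^+2.10 + 10^+1.28)
   = 1 / (1 + 125.89 + 19.055) = 1/145.95 = 0.006852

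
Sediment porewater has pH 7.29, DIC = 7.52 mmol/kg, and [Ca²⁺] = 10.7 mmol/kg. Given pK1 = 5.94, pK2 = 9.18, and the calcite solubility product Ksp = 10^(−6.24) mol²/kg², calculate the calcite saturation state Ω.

Ω = 1.70

α₂ = 1 / (1 + [H⁺]/K2 + [H⁺]²/(K1K2)) = 1 / (1 + 10^+1.89 + 10^+0.54)
   = 1 / (1 + 77.625 + 3.4674) = 1/82.092 = 0.01218
[CO3²⁻] = α₂ × DIC = 0.01218 × 7.52 = 0.09160 mmol/kg
Ksp = 10^(−6.24) = 5.754×10^-7
Ω = [Ca²⁺][CO3²⁻]/Ksp = (10.7×10^-3)(9.160×10^-5) / 5.754×10^-7 = 1.70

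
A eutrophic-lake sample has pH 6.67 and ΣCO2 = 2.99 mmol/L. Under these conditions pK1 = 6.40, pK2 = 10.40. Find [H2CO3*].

α₀ = 1 / (1 + K1/[H⁺] + K1K2/[H⁺]²) = 1 / (1 + 10^+0.27 + 10^-3.46)
   = 1 / (1 + 1.8621 + 0.00034674) = 1/2.8624 = 0.3494
[CO2*] = α₀ × DIC = 0.3494 × 2.99 = 1.04 mmol/L

[CO2*] = 1.04 mmol/L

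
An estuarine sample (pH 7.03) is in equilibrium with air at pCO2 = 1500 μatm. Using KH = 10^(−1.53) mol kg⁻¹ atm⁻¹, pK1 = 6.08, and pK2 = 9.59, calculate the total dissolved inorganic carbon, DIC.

[CO2*] = KH · pCO2 = 10^(−1.53) × 1500×10^-6 = 4.427×10^-5 mol/kg
α₀ = 1/(1 + K1/[H⁺] + K1K2/[H⁺]²) = 1/(1 + 10^+0.95 + 10^-1.61) = 0.1006
DIC = [CO2*]/α₀ = 4.427×10^-5 / 0.1006 = 0.440 mmol/kg

DIC = 0.440 mmol/kg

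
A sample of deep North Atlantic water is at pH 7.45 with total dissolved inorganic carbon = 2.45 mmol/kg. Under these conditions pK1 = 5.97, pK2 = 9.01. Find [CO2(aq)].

[CO2*] = 0.0765 mmol/kg

α₀ = 1 / (1 + K1/[H⁺] + K1K2/[H⁺]²) = 1 / (1 + 10^+1.48 + 10^-0.08)
   = 1 / (1 + 30.200 + 0.83176) = 1/32.031 = 0.03122
[CO2*] = α₀ × DIC = 0.03122 × 2.45 = 0.0765 mmol/kg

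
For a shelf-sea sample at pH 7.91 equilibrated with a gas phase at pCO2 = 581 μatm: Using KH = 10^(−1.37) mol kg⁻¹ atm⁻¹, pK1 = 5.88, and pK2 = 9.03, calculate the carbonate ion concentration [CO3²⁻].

[CO3²⁻] = 0.201 mmol/kg

[CO2*] = KH · pCO2 = 10^(−1.37) × 581×10^-6 = 2.478×10^-5 mol/kg
α₀ = 1/(1 + K1/[H⁺] + K1K2/[H⁺]²) = 1/(1 + 10^+2.03 + 10^+0.91) = 0.008600
DIC = [CO2*]/α₀ = 2.478×10^-5 / 0.008600 = 2.882 mmol/kg
[CO3²⁻] = α₂·DIC; α₂ = 0.06990, so [CO3²⁻] = 0.06990 × 2.882 = 0.201 mmol/kg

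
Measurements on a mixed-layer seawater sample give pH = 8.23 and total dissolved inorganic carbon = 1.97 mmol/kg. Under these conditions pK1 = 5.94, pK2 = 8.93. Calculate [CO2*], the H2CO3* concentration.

α₀ = 1 / (1 + K1/[H⁺] + K1K2/[H⁺]²) = 1 / (1 + 10^+2.29 + 10^+1.59)
   = 1 / (1 + 194.98 + 38.905) = 1/234.89 = 0.004257
[CO2*] = α₀ × DIC = 0.004257 × 1.97 = 0.00839 mmol/kg = 8.39 μmol/kg

[CO2*] = 8.39 μmol/kg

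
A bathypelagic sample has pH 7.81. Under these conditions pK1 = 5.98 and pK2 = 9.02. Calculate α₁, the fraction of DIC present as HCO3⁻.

α₁ = 0.929

α₁ = 1 / (1 + [H⁺]/K1 + K2/[H⁺]) = 1 / (1 + 10^-1.83 + 10^-1.21)
   = 1 / (1 + 0.014791 + 0.061660) = 1/1.0765 = 0.9290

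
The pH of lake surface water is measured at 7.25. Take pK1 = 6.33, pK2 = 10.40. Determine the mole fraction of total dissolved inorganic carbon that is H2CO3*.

α₀ = 0.107

α₀ = 1 / (1 + K1/[H⁺] + K1K2/[H⁺]²) = 1 / (1 + 10^+0.92 + 10^-2.23)
   = 1 / (1 + 8.3176 + 0.0058884) = 1/9.3235 = 0.1073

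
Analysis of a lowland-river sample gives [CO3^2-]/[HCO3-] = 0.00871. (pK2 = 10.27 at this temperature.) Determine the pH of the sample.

pH = 8.21

From K2 = [H⁺][CO3^2-]/[HCO3-]:  pH = pK2 + log₁₀([CO3^2-]/[HCO3-])
log₁₀(0.00871) = -2.060
pH = 10.27 + (-2.060) = 8.21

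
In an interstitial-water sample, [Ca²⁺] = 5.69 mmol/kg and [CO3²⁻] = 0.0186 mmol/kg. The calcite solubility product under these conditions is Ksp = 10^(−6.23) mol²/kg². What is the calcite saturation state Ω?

Ksp = 10^(−6.23) = 5.888×10^-7
Ω = [Ca²⁺][CO3²⁻]/Ksp = (5.69×10^-3)(0.0186×10^-3) / 5.888×10^-7 = 0.180

Ω = 0.180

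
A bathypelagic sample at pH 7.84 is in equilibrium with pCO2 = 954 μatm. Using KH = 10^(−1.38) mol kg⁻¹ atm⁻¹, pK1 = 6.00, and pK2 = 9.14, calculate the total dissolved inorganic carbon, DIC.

[CO2*] = KH · pCO2 = 10^(−1.38) × 954×10^-6 = 3.977×10^-5 mol/kg
α₀ = 1/(1 + K1/[H⁺] + K1K2/[H⁺]²) = 1/(1 + 10^+1.84 + 10^+0.54) = 0.01358
DIC = [CO2*]/α₀ = 3.977×10^-5 / 0.01358 = 2.93 mmol/kg

DIC = 2.93 mmol/kg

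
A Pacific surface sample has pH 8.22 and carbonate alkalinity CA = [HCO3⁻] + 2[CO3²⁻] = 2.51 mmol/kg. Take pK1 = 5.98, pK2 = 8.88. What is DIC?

CA = [HCO3⁻] + 2[CO3²⁻] = (α₁ + 2α₂)·DIC
At pH 8.22: [H⁺]/K1 = 10^-2.24 = 0.0057544, K2/[H⁺] = 10^-0.66 = 0.21878
α₁ = 1/(1 + 0.0057544 + 0.21878) = 1/1.2245 = 0.8166; α₂ = α₁·K2/[H⁺] = 0.1787
α₁ + 2α₂ = 1.1740
DIC = CA / (α₁ + 2α₂) = 2.51 / 1.1740 = 2.14 mmol/kg

DIC = 2.14 mmol/kg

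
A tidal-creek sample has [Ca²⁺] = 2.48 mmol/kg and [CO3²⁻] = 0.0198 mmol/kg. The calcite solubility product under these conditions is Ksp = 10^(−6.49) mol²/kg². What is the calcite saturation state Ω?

Ksp = 10^(−6.49) = 3.236×10^-7
Ω = [Ca²⁺][CO3²⁻]/Ksp = (2.48×10^-3)(0.0198×10^-3) / 3.236×10^-7 = 0.152

Ω = 0.152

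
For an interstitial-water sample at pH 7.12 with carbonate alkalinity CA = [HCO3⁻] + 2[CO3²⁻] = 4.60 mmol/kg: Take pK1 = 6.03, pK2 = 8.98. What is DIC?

DIC = 4.90 mmol/kg

CA = [HCO3⁻] + 2[CO3²⁻] = (α₁ + 2α₂)·DIC
At pH 7.12: [H⁺]/K1 = 10^-1.09 = 0.081283, K2/[H⁺] = 10^-1.86 = 0.013804
α₁ = 1/(1 + 0.081283 + 0.013804) = 1/1.0951 = 0.9132; α₂ = α₁·K2/[H⁺] = 0.01261
α₁ + 2α₂ = 0.9384
DIC = CA / (α₁ + 2α₂) = 4.60 / 0.9384 = 4.90 mmol/kg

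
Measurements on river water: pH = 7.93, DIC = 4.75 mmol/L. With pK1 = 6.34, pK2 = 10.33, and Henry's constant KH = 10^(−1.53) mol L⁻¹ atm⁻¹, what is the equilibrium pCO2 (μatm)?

α₀ = 1 / (1 + K1/[H⁺] + K1K2/[H⁺]²) = 1 / (1 + 10^+1.59 + 10^-0.81)
   = 1 / (1 + 38.905 + 0.15488) = 1/40.059 = 0.02496
[CO2*] = α₀ × DIC = 0.02496 × 4.75 = 0.1186 mmol/L
pCO2 = [CO2*]/KH = 1.186×10^-4 / 2.951×10^-2 = 4020 μatm

pCO2 = 4020 μatm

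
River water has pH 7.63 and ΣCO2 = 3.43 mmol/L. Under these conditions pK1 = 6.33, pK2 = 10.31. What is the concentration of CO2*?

α₀ = 1 / (1 + K1/[H⁺] + K1K2/[H⁺]²) = 1 / (1 + 10^+1.30 + 10^-1.38)
   = 1 / (1 + 19.953 + 0.041687) = 1/20.994 = 0.04763
[CO2*] = α₀ × DIC = 0.04763 × 3.43 = 0.163 mmol/L

[CO2*] = 0.163 mmol/L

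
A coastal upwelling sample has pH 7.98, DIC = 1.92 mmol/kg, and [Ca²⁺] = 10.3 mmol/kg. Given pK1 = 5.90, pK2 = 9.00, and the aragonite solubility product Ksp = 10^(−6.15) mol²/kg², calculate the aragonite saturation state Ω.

α₂ = 1 / (1 + [H⁺]/K2 + [H⁺]²/(K1K2)) = 1 / (1 + 10^+1.02 + 10^-1.06)
   = 1 / (1 + 10.471 + 0.087096) = 1/11.558 = 0.08652
[CO3²⁻] = α₂ × DIC = 0.08652 × 1.92 = 0.1661 mmol/kg
Ksp = 10^(−6.15) = 7.079×10^-7
Ω = [Ca²⁺][CO3²⁻]/Ksp = (10.3×10^-3)(1.661×10^-4) / 7.079×10^-7 = 2.42

Ω = 2.42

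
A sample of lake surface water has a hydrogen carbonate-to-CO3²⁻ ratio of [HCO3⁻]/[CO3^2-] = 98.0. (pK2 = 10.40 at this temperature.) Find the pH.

From K2 = [H⁺][CO3^2-]/[HCO3⁻]:  pH = pK2 − log₁₀([HCO3⁻]/[CO3^2-])
log₁₀(98.0) = +1.991
pH = 10.40 − (+1.991) = 8.41

pH = 8.41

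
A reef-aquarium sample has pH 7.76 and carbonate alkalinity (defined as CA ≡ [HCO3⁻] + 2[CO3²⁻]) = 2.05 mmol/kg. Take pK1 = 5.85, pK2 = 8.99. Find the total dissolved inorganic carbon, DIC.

CA = [HCO3⁻] + 2[CO3²⁻] = (α₁ + 2α₂)·DIC
At pH 7.76: [H⁺]/K1 = 10^-1.91 = 0.012303, K2/[H⁺] = 10^-1.23 = 0.058884
α₁ = 1/(1 + 0.012303 + 0.058884) = 1/1.0712 = 0.9335; α₂ = α₁·K2/[H⁺] = 0.05497
α₁ + 2α₂ = 1.0435
DIC = CA / (α₁ + 2α₂) = 2.05 / 1.0435 = 1.96 mmol/kg

DIC = 1.96 mmol/kg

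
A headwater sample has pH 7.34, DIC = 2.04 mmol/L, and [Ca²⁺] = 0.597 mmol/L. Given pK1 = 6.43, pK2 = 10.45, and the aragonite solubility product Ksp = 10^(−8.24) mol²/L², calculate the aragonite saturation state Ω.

Ω = 0.146

α₂ = 1 / (1 + [H⁺]/K2 + [H⁺]²/(K1K2)) = 1 / (1 + 10^+3.11 + 10^+2.20)
   = 1 / (1 + 1288.2 + 158.49) = 1/1447.7 = 0.0006907
[CO3²⁻] = α₂ × DIC = 0.0006907 × 2.04 = 0.001409 mmol/L = 1.409 μmol/L
Ksp = 10^(−8.24) = 5.754×10^-9
Ω = [Ca²⁺][CO3²⁻]/Ksp = (0.597×10^-3)(1.409×10^-6) / 5.754×10^-9 = 0.146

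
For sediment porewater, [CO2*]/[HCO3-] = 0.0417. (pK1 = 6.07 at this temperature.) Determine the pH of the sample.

pH = 7.45

From K1 = [H⁺][HCO3-]/[CO2*]:  pH = pK1 − log₁₀([CO2*]/[HCO3-])
log₁₀(0.0417) = -1.380
pH = 6.07 − (-1.380) = 7.45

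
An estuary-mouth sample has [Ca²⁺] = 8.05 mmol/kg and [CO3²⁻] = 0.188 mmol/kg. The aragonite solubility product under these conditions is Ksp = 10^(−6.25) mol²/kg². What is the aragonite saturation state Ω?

Ω = 2.69

Ksp = 10^(−6.25) = 5.623×10^-7
Ω = [Ca²⁺][CO3²⁻]/Ksp = (8.05×10^-3)(0.188×10^-3) / 5.623×10^-7 = 2.69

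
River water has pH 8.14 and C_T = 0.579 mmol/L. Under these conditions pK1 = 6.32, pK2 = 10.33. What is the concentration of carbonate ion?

α₂ = 1 / (1 + [H⁺]/K2 + [H⁺]²/(K1K2)) = 1 / (1 + 10^+2.19 + 10^+0.37)
   = 1 / (1 + 154.88 + 2.3442) = 1/158.23 = 0.006320
[CO3²⁻] = α₂ × DIC = 0.006320 × 0.579 = 0.00366 mmol/L = 3.66 μmol/L

[CO3²⁻] = 3.66 μmol/L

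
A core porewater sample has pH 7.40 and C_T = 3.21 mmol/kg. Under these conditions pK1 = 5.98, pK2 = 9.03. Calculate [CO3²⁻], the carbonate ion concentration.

[CO3²⁻] = 0.0709 mmol/kg

α₂ = 1 / (1 + [H⁺]/K2 + [H⁺]²/(K1K2)) = 1 / (1 + 10^+1.63 + 10^+0.21)
   = 1 / (1 + 42.658 + 1.6218) = 1/45.280 = 0.02208
[CO3²⁻] = α₂ × DIC = 0.02208 × 3.21 = 0.0709 mmol/kg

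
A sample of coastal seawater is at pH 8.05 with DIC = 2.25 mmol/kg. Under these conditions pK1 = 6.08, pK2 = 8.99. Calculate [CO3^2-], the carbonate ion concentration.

α₂ = 1 / (1 + [H⁺]/K2 + [H⁺]²/(K1K2)) = 1 / (1 + 10^+0.94 + 10^-1.03)
   = 1 / (1 + 8.7096 + 0.093325) = 1/9.8030 = 0.1020
[CO3²⁻] = α₂ × DIC = 0.1020 × 2.25 = 0.230 mmol/kg

[CO3²⁻] = 0.230 mmol/kg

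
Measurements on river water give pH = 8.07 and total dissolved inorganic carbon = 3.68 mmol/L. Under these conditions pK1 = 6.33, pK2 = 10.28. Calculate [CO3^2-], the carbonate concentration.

[CO3²⁻] = 0.0222 mmol/L

α₂ = 1 / (1 + [H⁺]/K2 + [H⁺]²/(K1K2)) = 1 / (1 + 10^+2.21 + 10^+0.47)
   = 1 / (1 + 162.18 + 2.9512) = 1/166.13 = 0.006019
[CO3²⁻] = α₂ × DIC = 0.006019 × 3.68 = 0.0222 mmol/L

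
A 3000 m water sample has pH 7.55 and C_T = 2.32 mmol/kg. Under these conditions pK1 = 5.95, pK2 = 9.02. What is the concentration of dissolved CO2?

[CO2*] = 0.0550 mmol/kg

α₀ = 1 / (1 + K1/[H⁺] + K1K2/[H⁺]²) = 1 / (1 + 10^+1.60 + 10^+0.13)
   = 1 / (1 + 39.811 + 1.3490) = 1/42.160 = 0.02372
[CO2*] = α₀ × DIC = 0.02372 × 2.32 = 0.0550 mmol/kg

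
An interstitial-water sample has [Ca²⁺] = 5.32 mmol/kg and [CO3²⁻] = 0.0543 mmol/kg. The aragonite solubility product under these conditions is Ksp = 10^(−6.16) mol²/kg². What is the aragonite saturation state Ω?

Ksp = 10^(−6.16) = 6.918×10^-7
Ω = [Ca²⁺][CO3²⁻]/Ksp = (5.32×10^-3)(0.0543×10^-3) / 6.918×10^-7 = 0.418

Ω = 0.418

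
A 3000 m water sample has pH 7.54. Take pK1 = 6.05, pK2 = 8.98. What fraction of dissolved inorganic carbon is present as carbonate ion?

α₂ = 1 / (1 + [H⁺]/K2 + [H⁺]²/(K1K2)) = 1 / (1 + 10^+1.44 + 10^-0.05)
   = 1 / (1 + 27.542 + 0.89125) = 1/29.434 = 0.03397

α₂ = 0.0340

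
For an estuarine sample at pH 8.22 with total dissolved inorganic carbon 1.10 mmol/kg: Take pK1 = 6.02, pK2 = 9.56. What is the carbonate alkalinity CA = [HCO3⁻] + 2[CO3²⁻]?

CA = 1.14 mmol/kg

CA = [HCO3⁻] + 2[CO3²⁻] = (α₁ + 2α₂)·DIC
At pH 8.22: [H⁺]/K1 = 10^-2.20 = 0.0063096, K2/[H⁺] = 10^-1.34 = 0.045709
α₁ = 1/(1 + 0.0063096 + 0.045709) = 1/1.0520 = 0.9506; α₂ = α₁·K2/[H⁺] = 0.04345
α₁ + 2α₂ = 1.0375
CA = 1.0375 × 1.10 = 1.14 mmol/kg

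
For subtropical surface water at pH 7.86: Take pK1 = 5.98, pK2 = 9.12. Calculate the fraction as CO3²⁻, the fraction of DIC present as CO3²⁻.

α₂ = 0.0514

α₂ = 1 / (1 + [H⁺]/K2 + [H⁺]²/(K1K2)) = 1 / (1 + 10^+1.26 + 10^-0.62)
   = 1 / (1 + 18.197 + 0.23988) = 1/19.437 = 0.05145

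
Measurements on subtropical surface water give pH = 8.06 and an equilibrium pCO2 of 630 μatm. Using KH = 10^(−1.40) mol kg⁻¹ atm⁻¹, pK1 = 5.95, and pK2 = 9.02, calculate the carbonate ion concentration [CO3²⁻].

[CO2*] = KH · pCO2 = 10^(−1.40) × 630×10^-6 = 2.508×10^-5 mol/kg
α₀ = 1/(1 + K1/[H⁺] + K1K2/[H⁺]²) = 1/(1 + 10^+2.11 + 10^+1.15) = 0.006947
DIC = [CO2*]/α₀ = 2.508×10^-5 / 0.006947 = 3.610 mmol/kg
[CO3²⁻] = α₂·DIC; α₂ = 0.09813, so [CO3²⁻] = 0.09813 × 3.610 = 0.354 mmol/kg

[CO3²⁻] = 0.354 mmol/kg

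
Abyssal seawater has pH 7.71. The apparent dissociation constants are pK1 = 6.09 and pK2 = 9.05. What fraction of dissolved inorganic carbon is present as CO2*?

α₀ = 1 / (1 + K1/[H⁺] + K1K2/[H⁺]²) = 1 / (1 + 10^+1.62 + 10^+0.28)
   = 1 / (1 + 41.687 + 1.9055) = 1/44.592 = 0.02243

α₀ = 0.0224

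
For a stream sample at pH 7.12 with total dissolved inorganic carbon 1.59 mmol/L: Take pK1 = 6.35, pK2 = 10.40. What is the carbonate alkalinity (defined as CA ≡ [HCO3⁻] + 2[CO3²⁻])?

CA = 1.36 mmol/L

CA = [HCO3⁻] + 2[CO3²⁻] = (α₁ + 2α₂)·DIC
At pH 7.12: [H⁺]/K1 = 10^-0.77 = 0.16982, K2/[H⁺] = 10^-3.28 = 0.00052481
α₁ = 1/(1 + 0.16982 + 0.00052481) = 1/1.1703 = 0.8544; α₂ = α₁·K2/[H⁺] = 0.0004484
α₁ + 2α₂ = 0.8553
CA = 0.8553 × 1.59 = 1.36 mmol/L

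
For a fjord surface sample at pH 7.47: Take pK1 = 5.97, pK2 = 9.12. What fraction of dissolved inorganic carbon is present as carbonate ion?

α₂ = 1 / (1 + [H⁺]/K2 + [H⁺]²/(K1K2)) = 1 / (1 + 10^+1.65 + 10^+0.15)
   = 1 / (1 + 44.668 + 1.4125) = 1/47.081 = 0.02124

α₂ = 0.0212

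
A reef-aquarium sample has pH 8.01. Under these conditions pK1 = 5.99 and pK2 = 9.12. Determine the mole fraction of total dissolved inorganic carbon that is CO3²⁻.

α₂ = 0.0714

α₂ = 1 / (1 + [H⁺]/K2 + [H⁺]²/(K1K2)) = 1 / (1 + 10^+1.11 + 10^-0.91)
   = 1 / (1 + 12.882 + 0.12303) = 1/14.006 = 0.07140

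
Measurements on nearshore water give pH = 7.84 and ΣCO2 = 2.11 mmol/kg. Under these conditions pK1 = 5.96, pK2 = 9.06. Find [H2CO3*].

[CO2*] = 0.0259 mmol/kg

α₀ = 1 / (1 + K1/[H⁺] + K1K2/[H⁺]²) = 1 / (1 + 10^+1.88 + 10^+0.66)
   = 1 / (1 + 75.858 + 4.5709) = 1/81.429 = 0.01228
[CO2*] = α₀ × DIC = 0.01228 × 2.11 = 0.0259 mmol/kg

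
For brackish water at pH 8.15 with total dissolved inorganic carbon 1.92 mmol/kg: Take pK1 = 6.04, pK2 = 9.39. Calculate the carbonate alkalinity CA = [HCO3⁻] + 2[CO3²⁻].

CA = [HCO3⁻] + 2[CO3²⁻] = (α₁ + 2α₂)·DIC
At pH 8.15: [H⁺]/K1 = 10^-2.11 = 0.0077625, K2/[H⁺] = 10^-1.24 = 0.057544
α₁ = 1/(1 + 0.0077625 + 0.057544) = 1/1.0653 = 0.9387; α₂ = α₁·K2/[H⁺] = 0.05402
α₁ + 2α₂ = 1.0467
CA = 1.0467 × 1.92 = 2.01 mmol/kg

CA = 2.01 mmol/kg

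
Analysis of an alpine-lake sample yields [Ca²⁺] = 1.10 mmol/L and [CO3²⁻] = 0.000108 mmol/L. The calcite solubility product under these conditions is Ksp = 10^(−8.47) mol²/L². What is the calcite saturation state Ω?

Ω = 0.0351

Ksp = 10^(−8.47) = 3.388×10^-9
Ω = [Ca²⁺][CO3²⁻]/Ksp = (1.10×10^-3)(0.000108×10^-3) / 3.388×10^-9 = 0.0351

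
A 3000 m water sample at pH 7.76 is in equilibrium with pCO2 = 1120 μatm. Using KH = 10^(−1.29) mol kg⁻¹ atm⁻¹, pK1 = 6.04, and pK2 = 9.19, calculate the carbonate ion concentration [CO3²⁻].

[CO2*] = KH · pCO2 = 10^(−1.29) × 1120×10^-6 = 5.744×10^-5 mol/kg
α₀ = 1/(1 + K1/[H⁺] + K1K2/[H⁺]²) = 1/(1 + 10^+1.72 + 10^+0.29) = 0.01804
DIC = [CO2*]/α₀ = 5.744×10^-5 / 0.01804 = 3.184 mmol/kg
[CO3²⁻] = α₂·DIC; α₂ = 0.03518, so [CO3²⁻] = 0.03518 × 3.184 = 0.112 mmol/kg

[CO3²⁻] = 0.112 mmol/kg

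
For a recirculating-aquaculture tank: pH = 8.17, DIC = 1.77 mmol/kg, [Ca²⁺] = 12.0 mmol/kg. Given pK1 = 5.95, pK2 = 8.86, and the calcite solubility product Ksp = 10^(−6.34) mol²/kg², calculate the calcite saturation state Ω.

α₂ = 1 / (1 + [H⁺]/K2 + [H⁺]²/(K1K2)) = 1 / (1 + 10^+0.69 + 10^-1.53)
   = 1 / (1 + 4.8978 + 0.029512) = 1/5.9273 = 0.1687
[CO3²⁻] = α₂ × DIC = 0.1687 × 1.77 = 0.2986 mmol/kg
Ksp = 10^(−6.34) = 4.571×10^-7
Ω = [Ca²⁺][CO3²⁻]/Ksp = (12.0×10^-3)(2.986×10^-4) / 4.571×10^-7 = 7.84

Ω = 7.84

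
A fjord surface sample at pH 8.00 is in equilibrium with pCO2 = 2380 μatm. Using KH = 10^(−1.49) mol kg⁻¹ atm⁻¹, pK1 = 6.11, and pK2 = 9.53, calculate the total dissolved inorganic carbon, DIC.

[CO2*] = KH · pCO2 = 10^(−1.49) × 2380×10^-6 = 7.702×10^-5 mol/kg
α₀ = 1/(1 + K1/[H⁺] + K1K2/[H⁺]²) = 1/(1 + 10^+1.89 + 10^+0.36) = 0.01236
DIC = [CO2*]/α₀ = 7.702×10^-5 / 0.01236 = 6.23 mmol/kg

DIC = 6.23 mmol/kg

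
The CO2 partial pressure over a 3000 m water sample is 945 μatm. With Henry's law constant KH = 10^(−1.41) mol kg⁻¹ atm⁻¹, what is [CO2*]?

KH = 10^(−1.41) = 3.890×10^-2 mol kg⁻¹ atm⁻¹
[CO2*] = KH · pCO2 = 3.890×10^-2 × 945×10^-6 atm = 3.68×10^-5 mol/kg

[CO2*] = 36.8 μmol/kg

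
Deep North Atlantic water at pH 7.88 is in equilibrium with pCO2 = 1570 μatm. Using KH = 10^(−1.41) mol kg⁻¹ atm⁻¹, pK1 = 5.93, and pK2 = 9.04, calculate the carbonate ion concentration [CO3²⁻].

[CO3²⁻] = 0.377 mmol/kg

[CO2*] = KH · pCO2 = 10^(−1.41) × 1570×10^-6 = 6.108×10^-5 mol/kg
α₀ = 1/(1 + K1/[H⁺] + K1K2/[H⁺]²) = 1/(1 + 10^+1.95 + 10^+0.79) = 0.01039
DIC = [CO2*]/α₀ = 6.108×10^-5 / 0.01039 = 5.881 mmol/kg
[CO3²⁻] = α₂·DIC; α₂ = 0.06403, so [CO3²⁻] = 0.06403 × 5.881 = 0.377 mmol/kg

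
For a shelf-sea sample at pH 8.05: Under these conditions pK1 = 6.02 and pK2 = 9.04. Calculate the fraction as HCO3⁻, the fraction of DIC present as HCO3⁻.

α₁ = 0.900

α₁ = 1 / (1 + [H⁺]/K1 + K2/[H⁺]) = 1 / (1 + 10^-2.03 + 10^-0.99)
   = 1 / (1 + 0.0093325 + 0.10233) = 1/1.1117 = 0.8996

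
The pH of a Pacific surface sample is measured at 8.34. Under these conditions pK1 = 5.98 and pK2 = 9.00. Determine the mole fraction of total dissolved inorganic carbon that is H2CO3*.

α₀ = 1 / (1 + K1/[H⁺] + K1K2/[H⁺]²) = 1 / (1 + 10^+2.36 + 10^+1.70)
   = 1 / (1 + 229.09 + 50.119) = 1/280.21 = 0.003569

α₀ = 0.00357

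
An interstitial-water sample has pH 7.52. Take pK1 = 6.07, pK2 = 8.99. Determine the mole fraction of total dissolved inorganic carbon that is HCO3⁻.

α₁ = 0.935

α₁ = 1 / (1 + [H⁺]/K1 + K2/[H⁺]) = 1 / (1 + 10^-1.45 + 10^-1.47)
   = 1 / (1 + 0.035481 + 0.033884) = 1/1.0694 = 0.9351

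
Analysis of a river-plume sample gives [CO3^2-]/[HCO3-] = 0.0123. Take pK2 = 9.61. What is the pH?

From K2 = [H⁺][CO3^2-]/[HCO3-]:  pH = pK2 + log₁₀([CO3^2-]/[HCO3-])
log₁₀(0.0123) = -1.910
pH = 9.61 + (-1.910) = 7.70

pH = 7.70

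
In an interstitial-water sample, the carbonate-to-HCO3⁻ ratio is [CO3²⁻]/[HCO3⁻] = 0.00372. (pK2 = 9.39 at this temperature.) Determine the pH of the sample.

From K2 = [H⁺][CO3²⁻]/[HCO3⁻]:  pH = pK2 + log₁₀([CO3²⁻]/[HCO3⁻])
log₁₀(0.00372) = -2.429
pH = 9.39 + (-2.429) = 6.96

pH = 6.96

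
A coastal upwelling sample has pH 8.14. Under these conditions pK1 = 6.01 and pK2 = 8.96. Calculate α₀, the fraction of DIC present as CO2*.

α₀ = 0.00640

α₀ = 1 / (1 + K1/[H⁺] + K1K2/[H⁺]²) = 1 / (1 + 10^+2.13 + 10^+1.31)
   = 1 / (1 + 134.90 + 20.417) = 1/156.31 = 0.006397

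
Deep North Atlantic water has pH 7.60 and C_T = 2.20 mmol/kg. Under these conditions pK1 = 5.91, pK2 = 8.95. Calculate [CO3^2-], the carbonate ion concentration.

[CO3²⁻] = 0.0923 mmol/kg

α₂ = 1 / (1 + [H⁺]/K2 + [H⁺]²/(K1K2)) = 1 / (1 + 10^+1.35 + 10^-0.34)
   = 1 / (1 + 22.387 + 0.45709) = 1/23.844 = 0.04194
[CO3²⁻] = α₂ × DIC = 0.04194 × 2.20 = 0.0923 mmol/kg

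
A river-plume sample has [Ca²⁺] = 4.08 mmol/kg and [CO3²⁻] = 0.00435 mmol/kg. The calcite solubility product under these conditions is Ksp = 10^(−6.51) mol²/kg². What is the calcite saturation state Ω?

Ω = 0.0574

Ksp = 10^(−6.51) = 3.090×10^-7
Ω = [Ca²⁺][CO3²⁻]/Ksp = (4.08×10^-3)(0.00435×10^-3) / 3.090×10^-7 = 0.0574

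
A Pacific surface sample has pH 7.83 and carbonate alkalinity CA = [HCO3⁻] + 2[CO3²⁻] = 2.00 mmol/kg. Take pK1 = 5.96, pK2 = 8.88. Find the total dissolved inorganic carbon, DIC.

CA = [HCO3⁻] + 2[CO3²⁻] = (α₁ + 2α₂)·DIC
At pH 7.83: [H⁺]/K1 = 10^-1.87 = 0.013490, K2/[H⁺] = 10^-1.05 = 0.089125
α₁ = 1/(1 + 0.013490 + 0.089125) = 1/1.1026 = 0.9069; α₂ = α₁·K2/[H⁺] = 0.08083
α₁ + 2α₂ = 1.0686
DIC = CA / (α₁ + 2α₂) = 2.00 / 1.0686 = 1.87 mmol/kg

DIC = 1.87 mmol/kg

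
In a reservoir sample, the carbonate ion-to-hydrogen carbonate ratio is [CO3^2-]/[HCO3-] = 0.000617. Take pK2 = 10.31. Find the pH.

pH = 7.10

From K2 = [H⁺][CO3^2-]/[HCO3-]:  pH = pK2 + log₁₀([CO3^2-]/[HCO3-])
log₁₀(0.000617) = -3.210
pH = 10.31 + (-3.210) = 7.10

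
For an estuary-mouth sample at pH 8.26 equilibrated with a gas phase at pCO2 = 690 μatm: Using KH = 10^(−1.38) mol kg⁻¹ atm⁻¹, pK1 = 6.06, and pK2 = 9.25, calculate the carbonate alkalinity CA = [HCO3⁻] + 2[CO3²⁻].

CA = 5.49 mmol/kg

[CO2*] = KH · pCO2 = 10^(−1.38) × 690×10^-6 = 2.876×10^-5 mol/kg
α₀ = 1/(1 + K1/[H⁺] + K1K2/[H⁺]²) = 1/(1 + 10^+2.20 + 10^+1.21) = 0.005691
DIC = [CO2*]/α₀ = 2.876×10^-5 / 0.005691 = 5.054 mmol/kg
CA = (α₁ + 2α₂)·DIC = (0.9020 + 2×0.09230) × 5.054 = 5.49 mmol/kg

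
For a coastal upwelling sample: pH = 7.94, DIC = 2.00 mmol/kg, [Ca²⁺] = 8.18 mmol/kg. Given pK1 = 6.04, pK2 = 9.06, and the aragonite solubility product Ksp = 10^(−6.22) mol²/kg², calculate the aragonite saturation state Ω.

α₂ = 1 / (1 + [H⁺]/K2 + [H⁺]²/(K1K2)) = 1 / (1 + 10^+1.12 + 10^-0.78)
   = 1 / (1 + 13.183 + 0.16596) = 1/14.349 = 0.06969
[CO3²⁻] = α₂ × DIC = 0.06969 × 2.00 = 0.1394 mmol/kg
Ksp = 10^(−6.22) = 6.026×10^-7
Ω = [Ca²⁺][CO3²⁻]/Ksp = (8.18×10^-3)(1.394×10^-4) / 6.026×10^-7 = 1.89

Ω = 1.89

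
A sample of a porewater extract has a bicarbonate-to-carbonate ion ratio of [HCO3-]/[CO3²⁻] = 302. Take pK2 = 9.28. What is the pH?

pH = 6.80

From K2 = [H⁺][CO3²⁻]/[HCO3-]:  pH = pK2 − log₁₀([HCO3-]/[CO3²⁻])
log₁₀(302) = +2.480
pH = 9.28 − (+2.480) = 6.80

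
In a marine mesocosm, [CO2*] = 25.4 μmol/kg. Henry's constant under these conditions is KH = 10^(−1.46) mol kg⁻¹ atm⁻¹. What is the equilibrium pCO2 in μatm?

KH = 10^(−1.46) = 3.467×10^-2 mol kg⁻¹ atm⁻¹
pCO2 = [CO2*]/KH = 25.4×10^-6 / 3.467×10^-2 = 7.33×10^-4 atm = 733 μatm

pCO2 = 733 μatm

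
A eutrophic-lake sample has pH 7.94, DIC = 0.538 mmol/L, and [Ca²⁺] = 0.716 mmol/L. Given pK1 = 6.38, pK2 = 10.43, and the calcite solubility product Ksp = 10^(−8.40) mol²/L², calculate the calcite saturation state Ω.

α₂ = 1 / (1 + [H⁺]/K2 + [H⁺]²/(K1K2)) = 1 / (1 + 10^+2.49 + 10^+0.93)
   = 1 / (1 + 309.03 + 8.5114) = 1/318.54 = 0.003139
[CO3²⁻] = α₂ × DIC = 0.003139 × 0.538 = 0.001689 mmol/L = 1.689 μmol/L
Ksp = 10^(−8.40) = 3.981×10^-9
Ω = [Ca²⁺][CO3²⁻]/Ksp = (0.716×10^-3)(1.689×10^-6) / 3.981×10^-9 = 0.304

Ω = 0.304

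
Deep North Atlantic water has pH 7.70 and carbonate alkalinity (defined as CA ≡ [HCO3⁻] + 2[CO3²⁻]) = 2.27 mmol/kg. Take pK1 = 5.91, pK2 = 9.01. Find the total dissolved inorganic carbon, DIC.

DIC = 2.20 mmol/kg

CA = [HCO3⁻] + 2[CO3²⁻] = (α₁ + 2α₂)·DIC
At pH 7.70: [H⁺]/K1 = 10^-1.79 = 0.016218, K2/[H⁺] = 10^-1.31 = 0.048978
α₁ = 1/(1 + 0.016218 + 0.048978) = 1/1.0652 = 0.9388; α₂ = α₁·K2/[H⁺] = 0.04598
α₁ + 2α₂ = 1.0308
DIC = CA / (α₁ + 2α₂) = 2.27 / 1.0308 = 2.20 mmol/kg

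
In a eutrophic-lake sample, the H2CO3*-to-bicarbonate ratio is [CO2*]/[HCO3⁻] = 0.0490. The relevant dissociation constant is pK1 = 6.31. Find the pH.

pH = 7.62

From K1 = [H⁺][HCO3⁻]/[CO2*]:  pH = pK1 − log₁₀([CO2*]/[HCO3⁻])
log₁₀(0.0490) = -1.310
pH = 6.31 − (-1.310) = 7.62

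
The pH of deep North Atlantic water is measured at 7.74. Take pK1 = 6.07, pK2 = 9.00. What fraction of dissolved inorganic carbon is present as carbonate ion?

α₂ = 0.0511

α₂ = 1 / (1 + [H⁺]/K2 + [H⁺]²/(K1K2)) = 1 / (1 + 10^+1.26 + 10^-0.41)
   = 1 / (1 + 18.197 + 0.38905) = 1/19.586 = 0.05106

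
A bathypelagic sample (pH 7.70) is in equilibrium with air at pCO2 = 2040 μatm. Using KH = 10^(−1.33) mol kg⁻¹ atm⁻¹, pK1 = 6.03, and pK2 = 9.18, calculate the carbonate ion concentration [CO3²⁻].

[CO3²⁻] = 0.148 mmol/kg

[CO2*] = KH · pCO2 = 10^(−1.33) × 2040×10^-6 = 9.542×10^-5 mol/kg
α₀ = 1/(1 + K1/[H⁺] + K1K2/[H⁺]²) = 1/(1 + 10^+1.67 + 10^+0.19) = 0.02027
DIC = [CO2*]/α₀ = 9.542×10^-5 / 0.02027 = 4.706 mmol/kg
[CO3²⁻] = α₂·DIC; α₂ = 0.03140, so [CO3²⁻] = 0.03140 × 4.706 = 0.148 mmol/kg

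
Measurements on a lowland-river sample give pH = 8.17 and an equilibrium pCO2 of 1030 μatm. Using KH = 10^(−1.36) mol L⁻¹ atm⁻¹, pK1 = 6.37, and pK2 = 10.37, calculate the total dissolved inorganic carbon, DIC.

[CO2*] = KH · pCO2 = 10^(−1.36) × 1030×10^-6 = 4.496×10^-5 mol/L
α₀ = 1/(1 + K1/[H⁺] + K1K2/[H⁺]²) = 1/(1 + 10^+1.80 + 10^-0.40) = 0.01551
DIC = [CO2*]/α₀ = 4.496×10^-5 / 0.01551 = 2.90 mmol/L

DIC = 2.90 mmol/L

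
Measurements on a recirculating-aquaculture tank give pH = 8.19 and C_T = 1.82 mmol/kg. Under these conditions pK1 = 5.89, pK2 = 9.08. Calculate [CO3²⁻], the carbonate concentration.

α₂ = 1 / (1 + [H⁺]/K2 + [H⁺]²/(K1K2)) = 1 / (1 + 10^+0.89 + 10^-1.41)
   = 1 / (1 + 7.7625 + 0.038905) = 1/8.8014 = 0.1136
[CO3²⁻] = α₂ × DIC = 0.1136 × 1.82 = 0.207 mmol/kg

[CO3²⁻] = 0.207 mmol/kg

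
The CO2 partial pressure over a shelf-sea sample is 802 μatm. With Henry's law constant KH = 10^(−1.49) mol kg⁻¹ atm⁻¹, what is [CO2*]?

KH = 10^(−1.49) = 3.236×10^-2 mol kg⁻¹ atm⁻¹
[CO2*] = KH · pCO2 = 3.236×10^-2 × 802×10^-6 atm = 2.60×10^-5 mol/kg

[CO2*] = 26.0 μmol/kg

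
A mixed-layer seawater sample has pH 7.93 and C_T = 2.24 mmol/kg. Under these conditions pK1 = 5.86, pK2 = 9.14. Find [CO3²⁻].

α₂ = 1 / (1 + [H⁺]/K2 + [H⁺]²/(K1K2)) = 1 / (1 + 10^+1.21 + 10^-0.86)
   = 1 / (1 + 16.218 + 0.13804) = 1/17.356 = 0.05762
[CO3²⁻] = α₂ × DIC = 0.05762 × 2.24 = 0.129 mmol/kg

[CO3²⁻] = 0.129 mmol/kg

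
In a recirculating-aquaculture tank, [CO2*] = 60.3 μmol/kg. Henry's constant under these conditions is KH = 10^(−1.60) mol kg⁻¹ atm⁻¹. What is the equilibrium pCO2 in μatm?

KH = 10^(−1.60) = 2.512×10^-2 mol kg⁻¹ atm⁻¹
pCO2 = [CO2*]/KH = 60.3×10^-6 / 2.512×10^-2 = 2.40×10^-3 atm = 2400 μatm

pCO2 = 2400 μatm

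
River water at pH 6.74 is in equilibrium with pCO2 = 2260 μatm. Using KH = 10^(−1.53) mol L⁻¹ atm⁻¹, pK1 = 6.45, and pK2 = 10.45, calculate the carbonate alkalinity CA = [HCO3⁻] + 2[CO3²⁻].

CA = 0.130 mmol/L

[CO2*] = KH · pCO2 = 10^(−1.53) × 2260×10^-6 = 6.670×10^-5 mol/L
α₀ = 1/(1 + K1/[H⁺] + K1K2/[H⁺]²) = 1/(1 + 10^+0.29 + 10^-3.42) = 0.3390
DIC = [CO2*]/α₀ = 6.670×10^-5 / 0.3390 = 0.1968 mmol/L
CA = (α₁ + 2α₂)·DIC = (0.6609 + 2×0.0001289) × 0.1968 = 0.130 mmol/L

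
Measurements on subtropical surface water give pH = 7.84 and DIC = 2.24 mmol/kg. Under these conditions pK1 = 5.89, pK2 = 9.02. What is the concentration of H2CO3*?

α₀ = 1 / (1 + K1/[H⁺] + K1K2/[H⁺]²) = 1 / (1 + 10^+1.95 + 10^+0.77)
   = 1 / (1 + 89.125 + 5.8884) = 1/96.014 = 0.01042
[CO2*] = α₀ × DIC = 0.01042 × 2.24 = 0.0233 mmol/kg

[CO2*] = 0.0233 mmol/kg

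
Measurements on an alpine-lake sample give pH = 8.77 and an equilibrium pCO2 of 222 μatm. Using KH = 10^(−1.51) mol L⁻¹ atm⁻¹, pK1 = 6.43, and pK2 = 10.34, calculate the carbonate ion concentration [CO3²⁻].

[CO2*] = KH · pCO2 = 10^(−1.51) × 222×10^-6 = 6.860×10^-6 mol/L
α₀ = 1/(1 + K1/[H⁺] + K1K2/[H⁺]²) = 1/(1 + 10^+2.34 + 10^+0.77) = 0.004431
DIC = [CO2*]/α₀ = 6.860×10^-6 / 0.004431 = 1.548 mmol/L
[CO3²⁻] = α₂·DIC; α₂ = 0.02609, so [CO3²⁻] = 0.02609 × 1.548 = 0.0404 mmol/L

[CO3²⁻] = 0.0404 mmol/L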